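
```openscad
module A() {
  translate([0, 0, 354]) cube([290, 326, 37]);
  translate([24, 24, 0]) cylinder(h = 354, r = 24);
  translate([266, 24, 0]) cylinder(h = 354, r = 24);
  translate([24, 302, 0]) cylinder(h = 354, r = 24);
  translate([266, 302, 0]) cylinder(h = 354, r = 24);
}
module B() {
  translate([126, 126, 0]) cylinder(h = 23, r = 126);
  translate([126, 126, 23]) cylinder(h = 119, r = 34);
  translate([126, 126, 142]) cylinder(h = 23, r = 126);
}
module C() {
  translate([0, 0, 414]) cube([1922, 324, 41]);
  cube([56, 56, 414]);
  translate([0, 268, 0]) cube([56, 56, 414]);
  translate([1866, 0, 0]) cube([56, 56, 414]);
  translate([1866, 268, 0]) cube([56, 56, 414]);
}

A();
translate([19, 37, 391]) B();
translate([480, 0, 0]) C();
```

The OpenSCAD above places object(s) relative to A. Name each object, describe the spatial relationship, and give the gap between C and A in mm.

The bench's nearest face is 190 mm from the stool's +x face.

A is a stool. B is a spool. C is a bench. The spool is on top of the stool, centred. The bench is on the floor beside the stool on its +x side. The gap between the bench and the stool is 190 mm.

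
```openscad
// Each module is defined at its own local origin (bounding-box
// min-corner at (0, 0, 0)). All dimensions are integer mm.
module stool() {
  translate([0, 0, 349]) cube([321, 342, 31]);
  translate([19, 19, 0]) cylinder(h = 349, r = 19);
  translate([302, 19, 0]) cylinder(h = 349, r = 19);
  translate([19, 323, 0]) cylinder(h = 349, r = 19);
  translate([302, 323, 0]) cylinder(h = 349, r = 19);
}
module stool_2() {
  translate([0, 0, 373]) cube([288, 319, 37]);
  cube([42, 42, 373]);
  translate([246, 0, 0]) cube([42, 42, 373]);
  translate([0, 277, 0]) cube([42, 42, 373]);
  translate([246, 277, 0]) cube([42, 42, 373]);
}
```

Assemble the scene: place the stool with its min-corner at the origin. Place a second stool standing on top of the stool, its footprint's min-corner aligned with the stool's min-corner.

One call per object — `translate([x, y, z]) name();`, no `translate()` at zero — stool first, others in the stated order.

stool();
translate([0, 0, 380]) stool_2();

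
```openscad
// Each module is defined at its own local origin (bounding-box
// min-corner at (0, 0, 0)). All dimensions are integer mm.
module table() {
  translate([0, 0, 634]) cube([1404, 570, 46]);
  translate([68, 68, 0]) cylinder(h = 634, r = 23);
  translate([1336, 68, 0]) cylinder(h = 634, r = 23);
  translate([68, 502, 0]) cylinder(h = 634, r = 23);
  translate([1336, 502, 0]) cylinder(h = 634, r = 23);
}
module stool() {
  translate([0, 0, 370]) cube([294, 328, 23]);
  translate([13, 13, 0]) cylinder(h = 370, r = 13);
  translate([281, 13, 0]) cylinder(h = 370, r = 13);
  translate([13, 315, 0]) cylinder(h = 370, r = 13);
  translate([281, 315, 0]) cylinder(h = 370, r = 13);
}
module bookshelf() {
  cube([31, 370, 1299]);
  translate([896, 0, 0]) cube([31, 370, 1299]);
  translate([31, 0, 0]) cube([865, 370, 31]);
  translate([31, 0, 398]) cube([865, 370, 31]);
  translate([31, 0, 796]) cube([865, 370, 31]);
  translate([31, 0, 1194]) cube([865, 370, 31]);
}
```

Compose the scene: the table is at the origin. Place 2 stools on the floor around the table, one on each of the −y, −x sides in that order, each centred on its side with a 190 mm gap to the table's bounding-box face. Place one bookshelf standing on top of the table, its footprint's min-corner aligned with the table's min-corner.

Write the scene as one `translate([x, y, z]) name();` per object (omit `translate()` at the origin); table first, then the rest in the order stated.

table();
translate([555, -518, 0]) stool();
translate([-484, 121, 0]) stool();
translate([0, 0, 680]) bookshelf();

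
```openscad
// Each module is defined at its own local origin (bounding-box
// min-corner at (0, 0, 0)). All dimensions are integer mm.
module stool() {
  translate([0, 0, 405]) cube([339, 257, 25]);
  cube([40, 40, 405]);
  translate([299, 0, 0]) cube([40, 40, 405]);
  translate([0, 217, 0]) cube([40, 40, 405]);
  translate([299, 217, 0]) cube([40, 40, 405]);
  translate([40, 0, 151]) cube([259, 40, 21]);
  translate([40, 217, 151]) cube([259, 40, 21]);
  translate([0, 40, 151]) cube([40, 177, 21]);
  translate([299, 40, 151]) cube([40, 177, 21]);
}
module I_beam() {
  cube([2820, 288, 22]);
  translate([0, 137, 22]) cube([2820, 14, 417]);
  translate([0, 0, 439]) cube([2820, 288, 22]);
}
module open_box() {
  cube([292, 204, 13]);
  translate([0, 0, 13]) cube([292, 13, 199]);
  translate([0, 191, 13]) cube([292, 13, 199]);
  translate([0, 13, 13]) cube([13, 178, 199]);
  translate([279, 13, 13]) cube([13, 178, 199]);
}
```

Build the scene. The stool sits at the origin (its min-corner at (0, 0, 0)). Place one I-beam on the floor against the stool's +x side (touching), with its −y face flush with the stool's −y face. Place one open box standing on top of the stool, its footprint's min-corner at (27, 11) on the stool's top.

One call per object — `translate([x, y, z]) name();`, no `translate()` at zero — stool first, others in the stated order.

stool();
translate([339, 0, 0]) I_beam();
translate([27, 11, 430]) open_box();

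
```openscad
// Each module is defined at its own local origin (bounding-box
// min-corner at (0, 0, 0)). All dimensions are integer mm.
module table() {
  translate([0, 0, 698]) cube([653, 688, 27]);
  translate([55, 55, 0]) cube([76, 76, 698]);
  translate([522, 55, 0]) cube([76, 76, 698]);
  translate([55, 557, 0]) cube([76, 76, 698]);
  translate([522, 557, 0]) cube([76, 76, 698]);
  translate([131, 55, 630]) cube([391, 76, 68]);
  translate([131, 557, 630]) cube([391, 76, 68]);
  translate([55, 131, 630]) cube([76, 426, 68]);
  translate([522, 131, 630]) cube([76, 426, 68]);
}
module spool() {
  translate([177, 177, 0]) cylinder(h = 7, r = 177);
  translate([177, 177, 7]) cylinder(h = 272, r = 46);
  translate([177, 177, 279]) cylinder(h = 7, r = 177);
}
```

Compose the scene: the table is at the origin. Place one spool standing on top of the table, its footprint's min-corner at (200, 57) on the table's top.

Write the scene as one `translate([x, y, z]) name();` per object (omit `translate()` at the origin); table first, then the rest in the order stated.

table();
translate([200, 57, 725]) spool();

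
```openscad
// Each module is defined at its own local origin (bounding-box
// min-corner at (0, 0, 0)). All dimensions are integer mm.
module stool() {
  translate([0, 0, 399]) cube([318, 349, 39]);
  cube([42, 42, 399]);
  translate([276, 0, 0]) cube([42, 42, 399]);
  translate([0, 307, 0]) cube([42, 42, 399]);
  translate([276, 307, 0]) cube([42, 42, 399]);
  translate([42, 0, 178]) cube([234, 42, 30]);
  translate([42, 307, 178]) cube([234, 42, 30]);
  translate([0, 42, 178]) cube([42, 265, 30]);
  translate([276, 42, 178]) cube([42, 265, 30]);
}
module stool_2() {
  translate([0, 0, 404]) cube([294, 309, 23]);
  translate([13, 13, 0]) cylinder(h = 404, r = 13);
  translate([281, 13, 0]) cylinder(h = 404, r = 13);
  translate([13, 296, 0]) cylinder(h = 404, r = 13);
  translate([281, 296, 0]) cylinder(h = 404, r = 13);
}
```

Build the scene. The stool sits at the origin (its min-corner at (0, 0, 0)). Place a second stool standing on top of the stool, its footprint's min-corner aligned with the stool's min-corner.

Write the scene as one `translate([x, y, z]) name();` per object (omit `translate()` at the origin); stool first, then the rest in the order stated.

stool();
translate([0, 0, 438]) stool_2();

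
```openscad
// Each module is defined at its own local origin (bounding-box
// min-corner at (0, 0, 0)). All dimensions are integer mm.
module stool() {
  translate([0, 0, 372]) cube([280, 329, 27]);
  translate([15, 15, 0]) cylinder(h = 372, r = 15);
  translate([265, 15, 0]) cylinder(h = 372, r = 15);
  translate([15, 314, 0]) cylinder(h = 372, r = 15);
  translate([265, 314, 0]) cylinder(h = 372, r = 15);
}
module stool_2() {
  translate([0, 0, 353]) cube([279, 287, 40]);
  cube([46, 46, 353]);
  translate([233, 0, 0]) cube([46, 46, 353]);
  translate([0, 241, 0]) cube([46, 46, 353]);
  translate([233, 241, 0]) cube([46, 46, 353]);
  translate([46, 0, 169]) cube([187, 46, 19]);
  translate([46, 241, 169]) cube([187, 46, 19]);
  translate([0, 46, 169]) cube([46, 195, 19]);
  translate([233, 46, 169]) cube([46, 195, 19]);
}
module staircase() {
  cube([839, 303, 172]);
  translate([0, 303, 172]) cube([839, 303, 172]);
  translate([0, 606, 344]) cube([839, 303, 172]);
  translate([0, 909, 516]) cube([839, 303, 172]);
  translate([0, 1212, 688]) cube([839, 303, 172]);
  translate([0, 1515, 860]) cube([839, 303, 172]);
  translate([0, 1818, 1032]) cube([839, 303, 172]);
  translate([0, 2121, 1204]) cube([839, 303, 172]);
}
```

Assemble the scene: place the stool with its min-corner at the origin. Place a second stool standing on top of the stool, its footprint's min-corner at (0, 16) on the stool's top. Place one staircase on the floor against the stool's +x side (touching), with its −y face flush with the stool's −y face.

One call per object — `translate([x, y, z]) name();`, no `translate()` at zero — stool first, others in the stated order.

stool();
translate([0, 16, 399]) stool_2();
translate([280, 0, 0]) staircase();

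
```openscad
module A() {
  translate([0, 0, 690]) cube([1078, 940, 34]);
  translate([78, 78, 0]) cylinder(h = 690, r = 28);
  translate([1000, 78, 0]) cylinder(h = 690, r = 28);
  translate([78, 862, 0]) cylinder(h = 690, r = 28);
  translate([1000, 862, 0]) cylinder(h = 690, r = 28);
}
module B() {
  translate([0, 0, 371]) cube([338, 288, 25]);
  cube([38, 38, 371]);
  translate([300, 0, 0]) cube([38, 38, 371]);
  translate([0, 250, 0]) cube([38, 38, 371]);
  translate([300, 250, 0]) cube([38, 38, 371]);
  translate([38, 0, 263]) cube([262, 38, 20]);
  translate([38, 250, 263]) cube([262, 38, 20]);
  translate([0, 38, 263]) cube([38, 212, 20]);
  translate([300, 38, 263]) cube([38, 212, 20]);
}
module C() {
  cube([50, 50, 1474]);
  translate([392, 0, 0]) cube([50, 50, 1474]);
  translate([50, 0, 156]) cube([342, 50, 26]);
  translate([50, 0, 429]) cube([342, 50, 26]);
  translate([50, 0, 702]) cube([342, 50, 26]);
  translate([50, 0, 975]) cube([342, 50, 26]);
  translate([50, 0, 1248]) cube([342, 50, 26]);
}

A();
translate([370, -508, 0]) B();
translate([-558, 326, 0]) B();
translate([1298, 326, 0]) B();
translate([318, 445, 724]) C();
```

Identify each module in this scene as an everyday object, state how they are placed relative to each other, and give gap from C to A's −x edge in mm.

A is a table. B is a stool. C is a ladder. Three stools sit around the table at the −y, −x, +x sides. The ladder is on top of the table, centred. The gap from the ladder to the table's −x edge is 318 mm.

The ladder's min-x is at 318; the table's min-x is 0; gap = 318 mm.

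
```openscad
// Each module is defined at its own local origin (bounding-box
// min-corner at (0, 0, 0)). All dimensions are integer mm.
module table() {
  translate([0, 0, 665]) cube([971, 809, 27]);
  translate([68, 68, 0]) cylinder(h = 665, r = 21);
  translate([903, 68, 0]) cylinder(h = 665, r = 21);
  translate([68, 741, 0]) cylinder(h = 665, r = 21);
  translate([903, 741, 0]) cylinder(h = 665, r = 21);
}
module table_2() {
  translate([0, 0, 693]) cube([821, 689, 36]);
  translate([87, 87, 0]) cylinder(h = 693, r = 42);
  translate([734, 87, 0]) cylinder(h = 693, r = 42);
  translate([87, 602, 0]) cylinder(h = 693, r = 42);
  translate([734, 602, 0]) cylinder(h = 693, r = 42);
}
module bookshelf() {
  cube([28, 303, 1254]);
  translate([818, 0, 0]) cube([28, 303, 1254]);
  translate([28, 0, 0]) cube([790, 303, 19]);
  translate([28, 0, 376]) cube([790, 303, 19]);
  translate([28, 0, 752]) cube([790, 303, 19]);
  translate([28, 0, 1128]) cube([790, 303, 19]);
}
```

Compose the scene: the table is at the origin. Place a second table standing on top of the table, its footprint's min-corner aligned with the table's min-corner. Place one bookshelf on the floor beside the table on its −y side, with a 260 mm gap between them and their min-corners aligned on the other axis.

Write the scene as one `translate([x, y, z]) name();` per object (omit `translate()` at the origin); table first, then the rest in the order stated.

table();
translate([0, 0, 692]) table_2();
translate([0, -563, 0]) bookshelf();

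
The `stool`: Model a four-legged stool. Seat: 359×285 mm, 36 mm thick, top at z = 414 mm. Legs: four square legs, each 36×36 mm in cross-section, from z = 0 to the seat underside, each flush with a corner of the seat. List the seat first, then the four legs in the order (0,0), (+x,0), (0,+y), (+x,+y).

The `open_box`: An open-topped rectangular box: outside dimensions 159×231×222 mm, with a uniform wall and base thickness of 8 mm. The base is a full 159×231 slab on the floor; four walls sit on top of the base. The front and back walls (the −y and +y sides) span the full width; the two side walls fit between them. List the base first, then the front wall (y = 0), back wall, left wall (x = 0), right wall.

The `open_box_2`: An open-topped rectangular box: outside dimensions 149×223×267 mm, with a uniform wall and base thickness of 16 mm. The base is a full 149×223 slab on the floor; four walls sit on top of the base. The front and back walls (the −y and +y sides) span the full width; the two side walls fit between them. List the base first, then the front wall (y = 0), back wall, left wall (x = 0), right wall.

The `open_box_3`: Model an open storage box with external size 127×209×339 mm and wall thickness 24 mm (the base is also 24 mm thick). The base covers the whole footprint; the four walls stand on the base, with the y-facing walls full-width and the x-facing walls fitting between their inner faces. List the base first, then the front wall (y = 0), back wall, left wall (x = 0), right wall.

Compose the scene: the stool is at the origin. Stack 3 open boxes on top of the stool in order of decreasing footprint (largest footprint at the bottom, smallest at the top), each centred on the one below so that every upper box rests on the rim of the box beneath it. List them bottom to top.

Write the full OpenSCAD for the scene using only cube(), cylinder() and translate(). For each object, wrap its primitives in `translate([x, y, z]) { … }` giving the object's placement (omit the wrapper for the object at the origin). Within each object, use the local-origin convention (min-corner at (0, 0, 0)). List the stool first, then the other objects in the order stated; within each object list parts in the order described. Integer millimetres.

translate([0, 0, 378]) cube([359, 285, 36]);
cube([36, 36, 378]);
translate([323, 0, 0]) cube([36, 36, 378]);
translate([0, 249, 0]) cube([36, 36, 378]);
translate([323, 249, 0]) cube([36, 36, 378]);
translate([100, 27, 414]) {
  cube([159, 231, 8]);
  translate([0, 0, 8]) cube([159, 8, 214]);
  translate([0, 223, 8]) cube([159, 8, 214]);
  translate([0, 8, 8]) cube([8, 215, 214]);
  translate([151, 8, 8]) cube([8, 215, 214]);
}
translate([105, 31, 636]) {
  cube([149, 223, 16]);
  translate([0, 0, 16]) cube([149, 16, 251]);
  translate([0, 207, 16]) cube([149, 16, 251]);
  translate([0, 16, 16]) cube([16, 191, 251]);
  translate([133, 16, 16]) cube([16, 191, 251]);
}
translate([116, 38, 903]) {
  cube([127, 209, 24]);
  translate([0, 0, 24]) cube([127, 24, 315]);
  translate([0, 185, 24]) cube([127, 24, 315]);
  translate([0, 24, 24]) cube([24, 161, 315]);
  translate([103, 24, 24]) cube([24, 161, 315]);
}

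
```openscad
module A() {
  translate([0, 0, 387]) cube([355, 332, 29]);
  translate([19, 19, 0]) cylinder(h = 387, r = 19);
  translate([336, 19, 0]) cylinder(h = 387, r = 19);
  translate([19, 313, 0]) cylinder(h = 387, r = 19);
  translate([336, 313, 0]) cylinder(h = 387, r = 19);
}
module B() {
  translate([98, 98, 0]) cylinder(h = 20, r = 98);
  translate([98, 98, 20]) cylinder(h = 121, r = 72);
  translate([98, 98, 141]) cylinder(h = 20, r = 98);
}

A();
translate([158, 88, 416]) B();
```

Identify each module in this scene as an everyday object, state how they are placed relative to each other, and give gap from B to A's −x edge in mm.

The spool's min-x is at 158; the stool's min-x is 0; gap = 158 mm.

A is a stool. B is a spool. The spool is on top of the stool. The gap from the spool to the stool's −x edge is 158 mm.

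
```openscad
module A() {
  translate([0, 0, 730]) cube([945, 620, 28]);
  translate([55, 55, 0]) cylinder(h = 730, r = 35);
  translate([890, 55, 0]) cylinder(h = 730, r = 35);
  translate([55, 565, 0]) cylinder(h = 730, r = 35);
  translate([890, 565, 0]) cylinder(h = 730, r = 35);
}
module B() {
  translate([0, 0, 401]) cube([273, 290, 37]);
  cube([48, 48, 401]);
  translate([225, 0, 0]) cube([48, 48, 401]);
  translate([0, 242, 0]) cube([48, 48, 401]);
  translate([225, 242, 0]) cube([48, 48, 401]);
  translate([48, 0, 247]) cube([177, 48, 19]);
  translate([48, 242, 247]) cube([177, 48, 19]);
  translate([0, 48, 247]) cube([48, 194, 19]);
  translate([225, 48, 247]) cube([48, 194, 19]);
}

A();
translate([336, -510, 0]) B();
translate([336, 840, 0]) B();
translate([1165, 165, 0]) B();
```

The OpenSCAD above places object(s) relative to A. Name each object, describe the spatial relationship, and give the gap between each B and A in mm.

Each stool's nearest face is 220 mm from the table's bounding box.

A is a table. B is a stool. Three stools sit around the table at the −y, +y, +x sides. The gap between each stool and the table is 220 mm.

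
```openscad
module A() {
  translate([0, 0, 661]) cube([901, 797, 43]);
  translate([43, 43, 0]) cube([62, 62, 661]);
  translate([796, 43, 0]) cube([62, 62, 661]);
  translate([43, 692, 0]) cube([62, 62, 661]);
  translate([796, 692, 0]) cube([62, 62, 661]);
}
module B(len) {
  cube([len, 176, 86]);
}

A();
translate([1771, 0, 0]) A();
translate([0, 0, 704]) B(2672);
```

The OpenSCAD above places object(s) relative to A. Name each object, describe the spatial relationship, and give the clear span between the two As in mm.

A is a table. B is a beam. A beam spans the tops of two tables. The clear span between the two tables is 870 mm.

Second table starts at x = 1771; first ends at x = 901; clear span = 1771 − 901 = 870 mm.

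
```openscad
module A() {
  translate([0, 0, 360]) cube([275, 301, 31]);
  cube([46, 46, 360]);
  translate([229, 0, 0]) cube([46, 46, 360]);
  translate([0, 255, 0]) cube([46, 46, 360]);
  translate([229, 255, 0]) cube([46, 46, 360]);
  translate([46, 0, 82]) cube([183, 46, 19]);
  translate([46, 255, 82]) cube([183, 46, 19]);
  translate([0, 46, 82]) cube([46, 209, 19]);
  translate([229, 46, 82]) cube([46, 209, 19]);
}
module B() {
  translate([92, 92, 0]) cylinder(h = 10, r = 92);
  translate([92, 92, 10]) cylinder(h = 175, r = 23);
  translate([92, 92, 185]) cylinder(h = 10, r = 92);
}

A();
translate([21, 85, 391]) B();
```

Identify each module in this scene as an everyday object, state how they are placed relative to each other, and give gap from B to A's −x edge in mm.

The spool's min-x is at 21; the stool's min-x is 0; gap = 21 mm.

A is a stool. B is a spool. The spool is on top of the stool. The gap from the spool to the stool's −x edge is 21 mm.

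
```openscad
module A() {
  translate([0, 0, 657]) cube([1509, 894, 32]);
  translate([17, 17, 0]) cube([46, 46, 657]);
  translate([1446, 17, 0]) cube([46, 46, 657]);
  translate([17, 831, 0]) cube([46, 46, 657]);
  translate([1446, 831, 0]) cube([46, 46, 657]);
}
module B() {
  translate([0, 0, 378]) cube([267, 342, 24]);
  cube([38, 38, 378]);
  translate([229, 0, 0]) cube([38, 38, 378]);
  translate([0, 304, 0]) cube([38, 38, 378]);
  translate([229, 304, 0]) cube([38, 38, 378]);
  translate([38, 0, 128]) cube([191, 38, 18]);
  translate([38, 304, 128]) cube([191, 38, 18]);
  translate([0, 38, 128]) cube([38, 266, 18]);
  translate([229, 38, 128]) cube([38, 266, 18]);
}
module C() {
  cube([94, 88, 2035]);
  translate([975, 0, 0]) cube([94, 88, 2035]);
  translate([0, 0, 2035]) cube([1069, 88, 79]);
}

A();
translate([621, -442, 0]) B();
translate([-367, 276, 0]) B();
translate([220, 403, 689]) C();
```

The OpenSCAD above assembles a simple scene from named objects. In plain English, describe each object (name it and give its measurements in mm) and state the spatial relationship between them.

A is a rectangular dining table. The top is 1509×894×32 mm with its upper surface at z = 689 mm. It stands on four 46×46 mm square legs, each inset 17 mm from the nearest pair of top edges, running from the floor to the underside of the top.

B is a four-legged stool. The seat is 267×342 mm, 24 mm thick, top at z = 402 mm. It stands on four square legs, each 38×38 mm in cross-section, from z = 0 to the seat underside, each flush with a corner of the seat. Four stretchers, 38 mm wide and 18 mm tall, connect adjacent legs with their undersides at z = 128 mm, each running between the inner faces of the legs it joins and aligned with the legs' outer faces on the other axis.

C is a door frame. The clear opening is 881 mm wide and 2035 mm high. Two 94 mm wide jambs, 88 mm deep, stand either side of the opening from the floor to the top of the opening. A 79 mm thick head sits across the top of both jambs, spanning the full outside width of the frame.

Two stools sit around the table at the −y, −x sides. The door frame is on top of the table, centred.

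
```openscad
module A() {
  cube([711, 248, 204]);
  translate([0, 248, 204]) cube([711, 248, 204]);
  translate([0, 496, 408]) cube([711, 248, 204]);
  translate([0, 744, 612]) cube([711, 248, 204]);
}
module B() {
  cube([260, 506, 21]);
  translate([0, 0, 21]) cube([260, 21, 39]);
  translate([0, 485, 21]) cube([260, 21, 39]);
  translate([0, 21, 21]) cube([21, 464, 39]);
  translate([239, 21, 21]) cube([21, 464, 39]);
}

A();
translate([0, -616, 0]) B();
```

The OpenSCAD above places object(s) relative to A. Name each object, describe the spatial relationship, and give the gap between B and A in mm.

A is a staircase. B is an open box. The open box is on the floor beside the staircase on its −y side. The gap between the open box and the staircase is 110 mm.

The open box's nearest face is 110 mm from the staircase's −y face.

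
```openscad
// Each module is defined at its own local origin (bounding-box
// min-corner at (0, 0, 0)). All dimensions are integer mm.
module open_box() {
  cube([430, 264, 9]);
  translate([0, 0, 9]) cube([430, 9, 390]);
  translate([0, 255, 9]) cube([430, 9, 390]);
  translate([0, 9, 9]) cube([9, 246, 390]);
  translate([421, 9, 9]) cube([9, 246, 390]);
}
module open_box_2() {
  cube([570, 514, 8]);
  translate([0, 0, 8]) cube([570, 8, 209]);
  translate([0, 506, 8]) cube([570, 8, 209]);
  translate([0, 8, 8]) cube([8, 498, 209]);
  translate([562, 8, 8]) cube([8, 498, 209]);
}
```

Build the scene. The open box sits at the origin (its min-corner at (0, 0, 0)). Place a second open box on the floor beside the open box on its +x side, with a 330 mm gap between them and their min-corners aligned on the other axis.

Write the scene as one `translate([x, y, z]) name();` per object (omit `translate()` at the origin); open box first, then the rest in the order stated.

open_box();
translate([760, 0, 0]) open_box_2();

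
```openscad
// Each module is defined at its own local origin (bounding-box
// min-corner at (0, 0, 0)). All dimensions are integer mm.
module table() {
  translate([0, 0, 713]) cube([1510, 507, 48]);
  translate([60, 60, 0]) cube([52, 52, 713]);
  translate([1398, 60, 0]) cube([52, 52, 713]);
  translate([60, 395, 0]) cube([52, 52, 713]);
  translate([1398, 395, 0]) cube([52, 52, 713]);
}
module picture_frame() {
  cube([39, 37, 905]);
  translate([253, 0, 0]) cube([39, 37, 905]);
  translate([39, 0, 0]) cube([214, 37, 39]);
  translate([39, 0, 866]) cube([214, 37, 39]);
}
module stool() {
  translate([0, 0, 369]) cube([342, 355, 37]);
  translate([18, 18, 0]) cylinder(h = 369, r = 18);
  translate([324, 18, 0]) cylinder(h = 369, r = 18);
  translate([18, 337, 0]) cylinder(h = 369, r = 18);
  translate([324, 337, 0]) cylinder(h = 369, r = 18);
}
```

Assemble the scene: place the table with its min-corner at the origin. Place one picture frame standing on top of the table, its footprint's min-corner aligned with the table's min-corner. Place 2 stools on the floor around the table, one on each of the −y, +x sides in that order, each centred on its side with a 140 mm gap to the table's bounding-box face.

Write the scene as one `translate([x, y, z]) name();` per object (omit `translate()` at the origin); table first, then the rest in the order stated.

table();
translate([0, 0, 761]) picture_frame();
translate([584, -495, 0]) stool();
translate([1650, 76, 0]) stool();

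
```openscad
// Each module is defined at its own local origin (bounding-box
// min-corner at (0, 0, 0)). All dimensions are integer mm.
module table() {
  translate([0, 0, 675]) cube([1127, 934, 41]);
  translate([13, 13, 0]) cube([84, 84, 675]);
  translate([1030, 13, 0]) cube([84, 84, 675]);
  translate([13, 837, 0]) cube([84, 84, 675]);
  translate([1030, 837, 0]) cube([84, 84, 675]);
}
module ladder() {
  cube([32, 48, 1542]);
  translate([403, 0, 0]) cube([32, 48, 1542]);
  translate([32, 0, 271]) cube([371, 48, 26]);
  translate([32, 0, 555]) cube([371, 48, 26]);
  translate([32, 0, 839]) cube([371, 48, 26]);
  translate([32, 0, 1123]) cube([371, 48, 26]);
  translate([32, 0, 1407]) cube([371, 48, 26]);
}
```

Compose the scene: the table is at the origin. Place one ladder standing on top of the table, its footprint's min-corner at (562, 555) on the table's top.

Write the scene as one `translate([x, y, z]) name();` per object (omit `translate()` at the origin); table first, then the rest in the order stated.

table();
translate([562, 555, 716]) ladder();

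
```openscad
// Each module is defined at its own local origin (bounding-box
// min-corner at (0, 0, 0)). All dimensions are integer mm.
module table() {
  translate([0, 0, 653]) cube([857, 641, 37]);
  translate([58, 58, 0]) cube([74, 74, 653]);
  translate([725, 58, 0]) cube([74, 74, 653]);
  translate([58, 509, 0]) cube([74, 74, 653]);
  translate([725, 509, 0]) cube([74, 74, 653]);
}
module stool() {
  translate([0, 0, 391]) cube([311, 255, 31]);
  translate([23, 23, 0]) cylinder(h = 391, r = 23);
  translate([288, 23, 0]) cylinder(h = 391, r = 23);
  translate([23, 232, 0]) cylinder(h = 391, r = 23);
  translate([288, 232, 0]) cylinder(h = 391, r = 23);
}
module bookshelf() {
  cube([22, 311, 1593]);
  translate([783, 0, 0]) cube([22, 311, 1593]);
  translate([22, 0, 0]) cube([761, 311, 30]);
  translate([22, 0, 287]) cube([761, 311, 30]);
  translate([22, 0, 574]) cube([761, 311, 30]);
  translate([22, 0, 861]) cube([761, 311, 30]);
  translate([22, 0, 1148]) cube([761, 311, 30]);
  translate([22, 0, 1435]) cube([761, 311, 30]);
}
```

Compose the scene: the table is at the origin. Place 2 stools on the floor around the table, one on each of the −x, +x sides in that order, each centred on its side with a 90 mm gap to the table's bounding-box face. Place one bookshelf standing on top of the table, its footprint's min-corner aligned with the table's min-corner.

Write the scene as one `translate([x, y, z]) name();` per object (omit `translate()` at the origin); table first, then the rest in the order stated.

table();
translate([-401, 193, 0]) stool();
translate([947, 193, 0]) stool();
translate([0, 0, 690]) bookshelf();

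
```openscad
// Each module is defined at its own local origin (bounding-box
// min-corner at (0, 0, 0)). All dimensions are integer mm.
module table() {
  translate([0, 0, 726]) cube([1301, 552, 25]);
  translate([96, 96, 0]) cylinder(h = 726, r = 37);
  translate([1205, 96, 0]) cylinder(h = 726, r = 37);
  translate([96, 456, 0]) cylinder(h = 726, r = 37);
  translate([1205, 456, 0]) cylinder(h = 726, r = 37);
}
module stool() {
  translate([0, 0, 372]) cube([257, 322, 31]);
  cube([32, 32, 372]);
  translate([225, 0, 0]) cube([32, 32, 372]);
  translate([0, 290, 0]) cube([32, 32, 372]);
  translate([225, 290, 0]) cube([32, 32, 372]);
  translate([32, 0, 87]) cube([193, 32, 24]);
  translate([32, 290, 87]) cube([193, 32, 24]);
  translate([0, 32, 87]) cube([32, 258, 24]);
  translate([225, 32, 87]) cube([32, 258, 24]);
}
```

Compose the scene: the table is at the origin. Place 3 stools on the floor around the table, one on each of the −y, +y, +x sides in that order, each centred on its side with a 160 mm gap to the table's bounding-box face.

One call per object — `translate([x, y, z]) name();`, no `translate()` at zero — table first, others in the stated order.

table();
translate([522, -482, 0]) stool();
translate([522, 712, 0]) stool();
translate([1461, 115, 0]) stool();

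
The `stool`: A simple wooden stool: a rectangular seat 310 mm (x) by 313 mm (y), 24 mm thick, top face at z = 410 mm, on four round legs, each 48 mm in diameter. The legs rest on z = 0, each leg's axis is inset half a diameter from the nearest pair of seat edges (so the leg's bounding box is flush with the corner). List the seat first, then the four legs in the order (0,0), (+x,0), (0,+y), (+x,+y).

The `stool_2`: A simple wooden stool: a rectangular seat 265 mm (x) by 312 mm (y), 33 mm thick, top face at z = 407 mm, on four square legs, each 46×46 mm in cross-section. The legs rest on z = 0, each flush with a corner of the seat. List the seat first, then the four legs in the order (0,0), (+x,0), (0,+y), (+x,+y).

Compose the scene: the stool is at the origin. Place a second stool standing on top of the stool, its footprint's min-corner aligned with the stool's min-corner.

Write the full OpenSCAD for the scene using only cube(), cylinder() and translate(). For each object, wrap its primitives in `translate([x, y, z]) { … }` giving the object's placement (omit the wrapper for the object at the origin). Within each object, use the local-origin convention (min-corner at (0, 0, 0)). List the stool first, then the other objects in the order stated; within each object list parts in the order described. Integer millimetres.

translate([0, 0, 386]) cube([310, 313, 24]);
translate([24, 24, 0]) cylinder(h = 386, r = 24);
translate([286, 24, 0]) cylinder(h = 386, r = 24);
translate([24, 289, 0]) cylinder(h = 386, r = 24);
translate([286, 289, 0]) cylinder(h = 386, r = 24);
translate([0, 0, 410]) {
  translate([0, 0, 374]) cube([265, 312, 33]);
  cube([46, 46, 374]);
  translate([219, 0, 0]) cube([46, 46, 374]);
  translate([0, 266, 0]) cube([46, 46, 374]);
  translate([219, 266, 0]) cube([46, 46, 374]);
}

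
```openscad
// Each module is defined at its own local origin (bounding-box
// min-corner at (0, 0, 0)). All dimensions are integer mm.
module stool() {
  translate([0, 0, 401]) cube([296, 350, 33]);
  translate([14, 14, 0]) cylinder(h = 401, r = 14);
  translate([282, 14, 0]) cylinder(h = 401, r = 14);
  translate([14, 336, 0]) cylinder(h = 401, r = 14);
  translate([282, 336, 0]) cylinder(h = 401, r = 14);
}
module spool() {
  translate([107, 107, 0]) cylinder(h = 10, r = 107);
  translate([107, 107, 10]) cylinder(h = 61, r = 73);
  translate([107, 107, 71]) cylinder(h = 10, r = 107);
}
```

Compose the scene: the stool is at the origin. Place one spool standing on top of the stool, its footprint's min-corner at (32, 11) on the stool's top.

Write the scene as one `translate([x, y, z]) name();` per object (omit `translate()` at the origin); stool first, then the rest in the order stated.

stool();
translate([32, 11, 434]) spool();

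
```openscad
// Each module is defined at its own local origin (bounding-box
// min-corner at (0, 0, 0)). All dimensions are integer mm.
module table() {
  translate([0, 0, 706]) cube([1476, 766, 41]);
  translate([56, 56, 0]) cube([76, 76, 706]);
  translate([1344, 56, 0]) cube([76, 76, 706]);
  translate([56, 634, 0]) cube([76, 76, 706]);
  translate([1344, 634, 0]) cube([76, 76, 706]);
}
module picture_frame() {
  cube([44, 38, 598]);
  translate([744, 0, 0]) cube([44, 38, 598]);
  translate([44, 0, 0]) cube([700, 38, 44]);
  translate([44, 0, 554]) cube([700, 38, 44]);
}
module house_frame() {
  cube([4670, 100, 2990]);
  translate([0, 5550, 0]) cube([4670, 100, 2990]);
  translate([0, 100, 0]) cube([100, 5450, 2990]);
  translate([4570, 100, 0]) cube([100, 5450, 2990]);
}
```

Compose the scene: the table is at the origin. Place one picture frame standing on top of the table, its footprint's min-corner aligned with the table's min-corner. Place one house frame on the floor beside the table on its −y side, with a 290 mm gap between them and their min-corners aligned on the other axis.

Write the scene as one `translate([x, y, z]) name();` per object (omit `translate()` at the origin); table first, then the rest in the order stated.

table();
translate([0, 0, 747]) picture_frame();
translate([0, -5940, 0]) house_frame();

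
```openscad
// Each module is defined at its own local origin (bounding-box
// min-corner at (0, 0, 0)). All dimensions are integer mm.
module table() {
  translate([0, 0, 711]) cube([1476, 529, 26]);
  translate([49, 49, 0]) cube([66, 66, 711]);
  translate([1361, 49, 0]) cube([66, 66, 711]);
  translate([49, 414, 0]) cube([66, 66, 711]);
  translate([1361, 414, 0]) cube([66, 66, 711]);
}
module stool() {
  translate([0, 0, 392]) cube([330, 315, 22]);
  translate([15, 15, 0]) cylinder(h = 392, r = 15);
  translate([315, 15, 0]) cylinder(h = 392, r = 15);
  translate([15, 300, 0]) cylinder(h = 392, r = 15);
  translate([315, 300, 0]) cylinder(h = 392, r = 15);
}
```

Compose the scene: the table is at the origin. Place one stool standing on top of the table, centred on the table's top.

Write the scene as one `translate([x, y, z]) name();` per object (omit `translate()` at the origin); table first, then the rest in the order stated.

table();
translate([573, 107, 737]) stool();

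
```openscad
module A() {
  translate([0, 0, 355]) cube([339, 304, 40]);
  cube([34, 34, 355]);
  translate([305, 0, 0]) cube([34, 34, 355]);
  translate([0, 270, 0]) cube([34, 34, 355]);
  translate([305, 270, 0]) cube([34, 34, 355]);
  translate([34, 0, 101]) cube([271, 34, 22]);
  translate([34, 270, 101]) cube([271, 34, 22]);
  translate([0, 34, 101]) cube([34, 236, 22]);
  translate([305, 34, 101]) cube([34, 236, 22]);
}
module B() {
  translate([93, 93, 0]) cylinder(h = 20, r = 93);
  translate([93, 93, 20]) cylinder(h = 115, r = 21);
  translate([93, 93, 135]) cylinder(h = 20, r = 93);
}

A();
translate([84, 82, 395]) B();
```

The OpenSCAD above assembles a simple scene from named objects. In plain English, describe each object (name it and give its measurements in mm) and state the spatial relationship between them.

A is a four-legged stool. The seat is 339×304 mm, 40 mm thick, top at z = 395 mm. It stands on four square legs, each 34×34 mm in cross-section, from z = 0 to the seat underside, each flush with a corner of the seat. Four stretchers, 34 mm wide and 22 mm tall, connect adjacent legs with their undersides at z = 101 mm, each running between the inner faces of the legs it joins and aligned with the legs' outer faces on the other axis.

B is a spool: two coaxial disc flanges of radius 93 mm and thickness 20 mm, joined by a core cylinder of radius 21 mm and height 115 mm. The lower flange rests on z = 0 and the three cylinders share a vertical axis.

The spool is on top of the stool.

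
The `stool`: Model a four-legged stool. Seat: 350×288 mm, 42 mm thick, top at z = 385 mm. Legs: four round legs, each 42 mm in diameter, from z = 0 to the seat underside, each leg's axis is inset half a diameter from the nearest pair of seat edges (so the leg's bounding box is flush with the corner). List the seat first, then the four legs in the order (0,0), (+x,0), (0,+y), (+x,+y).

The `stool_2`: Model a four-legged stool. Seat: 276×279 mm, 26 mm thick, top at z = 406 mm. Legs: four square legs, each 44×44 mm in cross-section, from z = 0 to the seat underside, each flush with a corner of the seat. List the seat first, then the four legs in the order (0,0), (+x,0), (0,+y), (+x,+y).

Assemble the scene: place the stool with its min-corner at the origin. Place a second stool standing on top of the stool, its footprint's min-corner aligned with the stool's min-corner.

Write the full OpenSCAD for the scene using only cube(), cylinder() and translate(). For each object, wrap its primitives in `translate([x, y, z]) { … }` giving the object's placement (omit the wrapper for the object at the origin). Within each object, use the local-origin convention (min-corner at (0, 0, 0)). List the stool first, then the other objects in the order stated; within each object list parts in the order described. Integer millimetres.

translate([0, 0, 343]) cube([350, 288, 42]);
translate([21, 21, 0]) cylinder(h = 343, r = 21);
translate([329, 21, 0]) cylinder(h = 343, r = 21);
translate([21, 267, 0]) cylinder(h = 343, r = 21);
translate([329, 267, 0]) cylinder(h = 343, r = 21);
translate([0, 0, 385]) {
  translate([0, 0, 380]) cube([276, 279, 26]);
  cube([44, 44, 380]);
  translate([232, 0, 0]) cube([44, 44, 380]);
  translate([0, 235, 0]) cube([44, 44, 380]);
  translate([232, 235, 0]) cube([44, 44, 380]);
}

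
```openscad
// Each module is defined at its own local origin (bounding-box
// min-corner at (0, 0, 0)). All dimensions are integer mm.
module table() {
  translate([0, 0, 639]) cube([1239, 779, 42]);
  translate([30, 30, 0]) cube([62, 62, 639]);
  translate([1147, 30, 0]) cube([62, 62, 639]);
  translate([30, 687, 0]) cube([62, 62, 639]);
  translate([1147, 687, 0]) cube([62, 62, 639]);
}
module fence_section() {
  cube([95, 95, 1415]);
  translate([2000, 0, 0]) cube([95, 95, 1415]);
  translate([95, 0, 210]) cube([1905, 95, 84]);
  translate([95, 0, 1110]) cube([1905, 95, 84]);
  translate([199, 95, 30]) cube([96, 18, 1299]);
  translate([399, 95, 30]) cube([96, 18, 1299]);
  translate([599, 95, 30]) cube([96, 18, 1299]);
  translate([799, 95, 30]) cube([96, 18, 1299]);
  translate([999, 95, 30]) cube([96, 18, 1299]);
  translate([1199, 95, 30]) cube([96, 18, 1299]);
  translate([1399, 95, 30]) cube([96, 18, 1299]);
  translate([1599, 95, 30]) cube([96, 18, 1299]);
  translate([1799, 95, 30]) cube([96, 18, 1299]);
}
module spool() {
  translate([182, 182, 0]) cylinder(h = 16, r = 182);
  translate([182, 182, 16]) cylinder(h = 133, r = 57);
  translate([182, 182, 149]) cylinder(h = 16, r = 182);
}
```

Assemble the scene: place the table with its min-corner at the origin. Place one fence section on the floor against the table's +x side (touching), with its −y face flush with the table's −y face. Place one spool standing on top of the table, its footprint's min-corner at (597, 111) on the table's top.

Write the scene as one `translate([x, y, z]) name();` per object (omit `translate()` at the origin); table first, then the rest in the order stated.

table();
translate([1239, 0, 0]) fence_section();
translate([597, 111, 681]) spool();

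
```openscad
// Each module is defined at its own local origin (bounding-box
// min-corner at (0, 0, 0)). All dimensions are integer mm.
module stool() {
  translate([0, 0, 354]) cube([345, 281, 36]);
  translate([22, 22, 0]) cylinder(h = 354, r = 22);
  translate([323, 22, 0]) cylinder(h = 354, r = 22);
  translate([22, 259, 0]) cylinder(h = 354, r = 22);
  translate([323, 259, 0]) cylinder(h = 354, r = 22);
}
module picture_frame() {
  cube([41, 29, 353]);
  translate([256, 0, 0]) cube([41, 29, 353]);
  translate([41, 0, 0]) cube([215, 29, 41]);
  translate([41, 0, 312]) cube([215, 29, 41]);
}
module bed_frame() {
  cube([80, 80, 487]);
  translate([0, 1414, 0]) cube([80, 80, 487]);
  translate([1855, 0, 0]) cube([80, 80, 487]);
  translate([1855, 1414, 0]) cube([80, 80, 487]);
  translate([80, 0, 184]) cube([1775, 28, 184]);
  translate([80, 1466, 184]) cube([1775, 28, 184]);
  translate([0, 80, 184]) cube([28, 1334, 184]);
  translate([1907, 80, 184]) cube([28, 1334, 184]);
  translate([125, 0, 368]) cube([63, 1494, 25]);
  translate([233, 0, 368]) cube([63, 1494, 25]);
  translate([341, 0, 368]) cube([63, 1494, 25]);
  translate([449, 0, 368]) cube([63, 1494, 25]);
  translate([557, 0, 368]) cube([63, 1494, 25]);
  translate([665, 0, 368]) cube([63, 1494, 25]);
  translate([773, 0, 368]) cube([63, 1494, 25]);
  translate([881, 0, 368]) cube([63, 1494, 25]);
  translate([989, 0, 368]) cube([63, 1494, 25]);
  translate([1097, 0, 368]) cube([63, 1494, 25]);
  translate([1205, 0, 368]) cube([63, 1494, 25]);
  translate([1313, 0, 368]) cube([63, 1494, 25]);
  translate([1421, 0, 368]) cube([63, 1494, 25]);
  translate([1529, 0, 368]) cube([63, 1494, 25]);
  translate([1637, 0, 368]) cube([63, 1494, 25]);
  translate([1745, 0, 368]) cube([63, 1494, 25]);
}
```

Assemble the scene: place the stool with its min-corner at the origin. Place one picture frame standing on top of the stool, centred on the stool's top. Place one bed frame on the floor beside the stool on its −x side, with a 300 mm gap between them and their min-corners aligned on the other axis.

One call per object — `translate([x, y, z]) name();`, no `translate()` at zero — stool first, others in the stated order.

stool();
translate([24, 126, 390]) picture_frame();
translate([-2235, 0, 0]) bed_frame();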